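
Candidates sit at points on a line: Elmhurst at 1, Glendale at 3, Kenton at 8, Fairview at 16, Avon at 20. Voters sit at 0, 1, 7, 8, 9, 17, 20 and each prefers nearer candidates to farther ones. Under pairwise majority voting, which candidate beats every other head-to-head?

With single-peaked preferences on a line, the Condorcet winner is the candidate closest to the median voter.
The median voter (position 8) is closest to Kenton at 8.
Check: Kenton vs Elmhurst — voters closer to Kenton: 5 of 7.

Kenton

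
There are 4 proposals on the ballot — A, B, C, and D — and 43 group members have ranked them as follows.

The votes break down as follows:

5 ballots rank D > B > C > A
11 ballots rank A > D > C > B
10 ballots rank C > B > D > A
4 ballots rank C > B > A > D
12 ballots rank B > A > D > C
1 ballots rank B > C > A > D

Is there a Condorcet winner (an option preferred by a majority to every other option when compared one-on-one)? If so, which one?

Head-to-head results (43 voters total):
A vs B: B wins 32–11.
A vs C: A wins 23–20.
A vs D: A wins 28–15.
B vs C: C wins 25–18.
B vs D: B wins 27–16.
C vs D: D wins 28–15.
No candidate beats all others: A beats C beats B beats A, a majority cycle.

No Condorcet winner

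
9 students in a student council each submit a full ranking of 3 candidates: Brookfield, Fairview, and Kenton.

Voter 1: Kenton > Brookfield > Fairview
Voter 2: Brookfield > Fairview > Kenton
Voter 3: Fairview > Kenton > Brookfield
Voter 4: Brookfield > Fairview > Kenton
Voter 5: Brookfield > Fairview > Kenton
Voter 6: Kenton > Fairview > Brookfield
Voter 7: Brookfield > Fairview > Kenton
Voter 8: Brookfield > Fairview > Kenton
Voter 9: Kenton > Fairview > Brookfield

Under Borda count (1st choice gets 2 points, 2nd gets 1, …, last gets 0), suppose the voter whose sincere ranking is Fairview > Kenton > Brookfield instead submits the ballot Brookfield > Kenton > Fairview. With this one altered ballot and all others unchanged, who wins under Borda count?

Brookfield

Borda totals with the altered ballot: Brookfield 13, Fairview 7, Kenton 7.
The winner is unchanged: still Brookfield.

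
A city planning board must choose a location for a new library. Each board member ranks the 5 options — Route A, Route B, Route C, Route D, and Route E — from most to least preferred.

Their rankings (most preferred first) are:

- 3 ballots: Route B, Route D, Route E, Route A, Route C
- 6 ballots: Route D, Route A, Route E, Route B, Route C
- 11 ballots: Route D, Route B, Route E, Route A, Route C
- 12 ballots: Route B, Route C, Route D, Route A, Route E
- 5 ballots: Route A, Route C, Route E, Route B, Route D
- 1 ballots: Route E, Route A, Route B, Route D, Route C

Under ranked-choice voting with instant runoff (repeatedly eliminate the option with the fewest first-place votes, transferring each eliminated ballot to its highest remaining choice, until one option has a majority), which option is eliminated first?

Round 1: Route D 17, Route B 15, Route A 5, Route E 1, Route C 0. Route C has the fewest and is eliminated.
Round 2: Route D 17, Route B 15, Route A 5, Route E 1. Route E has the fewest and is eliminated.
Round 3: Route D 17, Route B 15, Route A 6. Route A has the fewest and is eliminated.
Round 4: Route B 21, Route D 17. Route B has a majority.

Route C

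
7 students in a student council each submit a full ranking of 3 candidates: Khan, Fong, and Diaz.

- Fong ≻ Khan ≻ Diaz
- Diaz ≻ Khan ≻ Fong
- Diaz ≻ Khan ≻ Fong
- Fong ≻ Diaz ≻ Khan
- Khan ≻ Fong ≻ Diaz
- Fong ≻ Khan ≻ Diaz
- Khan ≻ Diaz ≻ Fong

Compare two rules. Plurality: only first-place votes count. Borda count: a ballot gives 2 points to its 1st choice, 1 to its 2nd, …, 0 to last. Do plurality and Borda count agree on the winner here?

Plurality first-place counts: Khan 2, Fong 3, Diaz 2 → Fong.
Borda totals: Khan 8, Fong 7, Diaz 6 → Khan.
The two rules disagree: plurality picks Fong, Borda picks Khan.

No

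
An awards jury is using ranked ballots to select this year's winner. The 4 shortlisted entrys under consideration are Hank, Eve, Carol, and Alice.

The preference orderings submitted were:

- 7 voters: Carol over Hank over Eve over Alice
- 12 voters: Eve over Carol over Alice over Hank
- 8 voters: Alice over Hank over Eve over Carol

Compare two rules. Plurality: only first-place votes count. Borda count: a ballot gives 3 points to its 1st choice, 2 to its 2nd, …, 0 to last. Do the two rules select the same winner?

Plurality first-place counts: Hank 0, Eve 12, Carol 7, Alice 8 → Eve.
Borda totals: Hank 30, Eve 51, Carol 45, Alice 36 → Eve.
The two rules agree on Eve.

Yes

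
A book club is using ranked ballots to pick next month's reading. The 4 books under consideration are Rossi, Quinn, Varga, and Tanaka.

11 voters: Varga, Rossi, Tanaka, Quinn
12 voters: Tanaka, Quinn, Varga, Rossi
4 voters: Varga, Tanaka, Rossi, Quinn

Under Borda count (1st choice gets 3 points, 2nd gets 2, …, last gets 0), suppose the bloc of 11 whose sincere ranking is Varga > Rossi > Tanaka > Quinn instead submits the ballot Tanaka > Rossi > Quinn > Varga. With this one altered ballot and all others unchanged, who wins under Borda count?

Borda totals with the altered ballot: Rossi 26, Quinn 35, Varga 24, Tanaka 77.
The switch changes the winner from Varga to Tanaka.

Tanaka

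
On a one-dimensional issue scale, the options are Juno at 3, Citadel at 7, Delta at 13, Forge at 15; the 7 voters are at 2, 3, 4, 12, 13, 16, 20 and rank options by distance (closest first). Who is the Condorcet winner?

With single-peaked preferences on a line, the Condorcet winner is the candidate closest to the median voter.
The median voter (position 12) is closest to Delta at 13.
Check: Delta vs Juno — voters closer to Delta: 4 of 7.

Delta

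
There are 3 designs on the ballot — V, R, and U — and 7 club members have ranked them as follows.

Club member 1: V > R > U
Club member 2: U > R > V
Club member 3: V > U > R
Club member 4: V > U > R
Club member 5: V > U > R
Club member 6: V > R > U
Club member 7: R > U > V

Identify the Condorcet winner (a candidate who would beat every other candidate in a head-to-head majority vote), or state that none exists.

V

Head-to-head results (7 voters total):
V vs R: V wins 5–2.
V vs U: V wins 5–2.
R vs U: U wins 4–3.
V beats each rival — R (5–2), U (5–2) — so V is the Condorcet winner.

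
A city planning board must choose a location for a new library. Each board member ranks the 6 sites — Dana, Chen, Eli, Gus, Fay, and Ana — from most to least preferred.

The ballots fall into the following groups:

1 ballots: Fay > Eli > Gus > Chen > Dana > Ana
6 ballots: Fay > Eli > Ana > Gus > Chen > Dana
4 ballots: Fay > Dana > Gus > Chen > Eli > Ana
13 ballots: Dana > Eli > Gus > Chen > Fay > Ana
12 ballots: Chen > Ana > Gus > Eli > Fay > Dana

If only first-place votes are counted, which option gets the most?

Dana

First-place vote totals:
  Dana: 13
  Chen: 12
  Eli: 0
  Gus: 0
  Fay: 11
  Ana: 0
Dana has the most first-place votes.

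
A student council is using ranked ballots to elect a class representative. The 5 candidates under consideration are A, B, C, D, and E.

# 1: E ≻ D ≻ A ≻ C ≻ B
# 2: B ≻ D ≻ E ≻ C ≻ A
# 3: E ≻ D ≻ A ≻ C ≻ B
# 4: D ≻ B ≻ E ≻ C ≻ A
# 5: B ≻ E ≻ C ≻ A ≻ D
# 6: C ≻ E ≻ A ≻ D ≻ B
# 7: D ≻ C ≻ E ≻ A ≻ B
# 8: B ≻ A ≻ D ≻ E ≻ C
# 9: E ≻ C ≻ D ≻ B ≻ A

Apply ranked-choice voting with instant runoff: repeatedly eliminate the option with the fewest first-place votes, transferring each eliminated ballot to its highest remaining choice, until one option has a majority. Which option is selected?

Round 1: B 3, E 3, D 2, C 1, A 0. A has the fewest and is eliminated.
Round 2: B 3, E 3, D 2, C 1. C has the fewest and is eliminated.
Round 3: E 4, B 3, D 2. D has the fewest and is eliminated.
Round 4: E 5, B 4. E has a majority.

E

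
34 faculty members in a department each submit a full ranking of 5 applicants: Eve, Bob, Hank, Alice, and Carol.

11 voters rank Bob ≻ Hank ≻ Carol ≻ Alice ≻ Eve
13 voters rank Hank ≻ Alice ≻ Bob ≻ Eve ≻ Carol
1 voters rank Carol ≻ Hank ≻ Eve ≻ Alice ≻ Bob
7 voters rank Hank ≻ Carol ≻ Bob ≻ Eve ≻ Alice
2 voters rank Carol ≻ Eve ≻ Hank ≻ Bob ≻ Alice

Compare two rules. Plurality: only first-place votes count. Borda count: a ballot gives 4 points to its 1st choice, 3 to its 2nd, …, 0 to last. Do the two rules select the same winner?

Plurality first-place counts: Eve 0, Bob 11, Hank 20, Alice 0, Carol 3 → Hank.
Borda totals: Eve 28, Bob 86, Hank 120, Alice 51, Carol 55 → Hank.
The two rules agree on Hank.

Yes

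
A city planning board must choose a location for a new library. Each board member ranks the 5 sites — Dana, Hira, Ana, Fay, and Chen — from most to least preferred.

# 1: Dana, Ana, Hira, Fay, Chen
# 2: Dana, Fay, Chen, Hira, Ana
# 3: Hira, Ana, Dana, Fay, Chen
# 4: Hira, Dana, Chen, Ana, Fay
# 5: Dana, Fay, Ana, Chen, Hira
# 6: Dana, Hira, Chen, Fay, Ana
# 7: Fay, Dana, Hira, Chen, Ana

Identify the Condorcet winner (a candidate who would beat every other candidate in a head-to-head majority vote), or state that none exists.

Dana

Head-to-head results (7 voters total):
Dana vs Hira: Dana wins 5–2.
Dana vs Ana: Dana wins 6–1.
Dana vs Fay: Dana wins 6–1.
Dana vs Chen: Dana wins 7–0.
Hira vs Ana: Hira wins 5–2.
Hira vs Fay: Hira wins 4–3.
Hira vs Chen: Hira wins 5–2.
Ana vs Fay: Fay wins 4–3.
Ana vs Chen: Chen wins 4–3.
Fay vs Chen: Fay wins 5–2.
Dana beats each rival — Hira (5–2), Ana (6–1), Fay (6–1), Chen (7–0) — so Dana is the Condorcet winner.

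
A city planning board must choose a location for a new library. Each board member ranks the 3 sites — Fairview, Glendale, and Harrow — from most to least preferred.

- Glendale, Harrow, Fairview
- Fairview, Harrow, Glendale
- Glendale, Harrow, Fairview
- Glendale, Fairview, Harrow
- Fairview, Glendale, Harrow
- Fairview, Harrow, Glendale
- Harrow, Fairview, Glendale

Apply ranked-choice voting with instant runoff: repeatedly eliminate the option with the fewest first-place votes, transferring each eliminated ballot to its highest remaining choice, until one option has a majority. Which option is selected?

Round 1: Fairview 3, Glendale 3, Harrow 1. Harrow has the fewest and is eliminated.
Round 2: Fairview 4, Glendale 3. Fairview has a majority.

Fairview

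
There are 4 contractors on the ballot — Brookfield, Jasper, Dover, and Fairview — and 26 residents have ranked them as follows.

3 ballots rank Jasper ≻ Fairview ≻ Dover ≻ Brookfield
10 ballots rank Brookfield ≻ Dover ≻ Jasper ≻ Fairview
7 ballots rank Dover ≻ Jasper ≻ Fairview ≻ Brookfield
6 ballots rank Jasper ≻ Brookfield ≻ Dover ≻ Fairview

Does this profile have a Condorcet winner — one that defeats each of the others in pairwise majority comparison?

No

Head-to-head results (26 voters total):
Brookfield vs Jasper: Jasper wins 16–10.
Brookfield vs Dover: Brookfield wins 16–10.
Brookfield vs Fairview: Brookfield wins 16–10.
Jasper vs Dover: Dover wins 17–9.
Jasper vs Fairview: Jasper wins 26–0.
Dover vs Fairview: Dover wins 23–3.
No candidate beats all others: Brookfield beats Dover beats Jasper beats Brookfield, a majority cycle.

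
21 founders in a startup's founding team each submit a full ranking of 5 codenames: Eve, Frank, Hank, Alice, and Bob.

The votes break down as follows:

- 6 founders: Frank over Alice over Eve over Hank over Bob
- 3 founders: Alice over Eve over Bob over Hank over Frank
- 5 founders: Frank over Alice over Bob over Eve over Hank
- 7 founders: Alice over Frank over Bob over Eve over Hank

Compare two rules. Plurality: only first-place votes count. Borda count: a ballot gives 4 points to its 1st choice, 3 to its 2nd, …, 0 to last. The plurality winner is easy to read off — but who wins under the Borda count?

Alice

Plurality first-place counts: Eve 0, Frank 11, Hank 0, Alice 10, Bob 0 → Frank.
Borda totals: Eve 33, Frank 65, Hank 9, Alice 73, Bob 30 → Alice.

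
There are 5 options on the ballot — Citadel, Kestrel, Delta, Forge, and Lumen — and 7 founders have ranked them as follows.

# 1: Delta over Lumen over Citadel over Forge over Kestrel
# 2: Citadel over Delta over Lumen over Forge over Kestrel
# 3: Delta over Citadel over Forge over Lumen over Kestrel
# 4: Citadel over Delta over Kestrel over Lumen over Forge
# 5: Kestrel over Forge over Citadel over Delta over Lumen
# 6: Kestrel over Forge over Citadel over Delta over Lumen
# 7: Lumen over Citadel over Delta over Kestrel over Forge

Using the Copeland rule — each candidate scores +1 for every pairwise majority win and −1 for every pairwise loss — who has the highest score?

Citadel

Pairwise results:
  Citadel vs Kestrel: Citadel wins 5–2.
  Citadel vs Delta: Citadel wins 5–2.
  Citadel vs Forge: Citadel wins 5–2.
  Citadel vs Lumen: Citadel wins 5–2.
  Kestrel vs Delta: Delta wins 5–2.
  Kestrel vs Forge: Kestrel wins 4–3.
  Kestrel vs Lumen: Lumen wins 4–3.
  Delta vs Forge: Delta wins 5–2.
  Delta vs Lumen: Delta wins 6–1.
  Forge vs Lumen: Lumen wins 4–3.
Copeland scores (wins − losses):
  Citadel: 4 − 0 = 4
  Kestrel: 1 − 3 = -2
  Delta: 3 − 1 = 2
  Forge: 0 − 4 = -4
  Lumen: 2 − 2 = 0
Citadel has the best Copeland score.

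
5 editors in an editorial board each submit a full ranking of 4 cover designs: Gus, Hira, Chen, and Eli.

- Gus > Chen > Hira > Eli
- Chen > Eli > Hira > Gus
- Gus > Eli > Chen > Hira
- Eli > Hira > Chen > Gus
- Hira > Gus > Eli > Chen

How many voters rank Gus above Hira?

Ballots ranking Gus above Hira: 2.
Ballots ranking Hira above Gus: 3.
So 2 of 5 voters prefer Gus to Hira.

2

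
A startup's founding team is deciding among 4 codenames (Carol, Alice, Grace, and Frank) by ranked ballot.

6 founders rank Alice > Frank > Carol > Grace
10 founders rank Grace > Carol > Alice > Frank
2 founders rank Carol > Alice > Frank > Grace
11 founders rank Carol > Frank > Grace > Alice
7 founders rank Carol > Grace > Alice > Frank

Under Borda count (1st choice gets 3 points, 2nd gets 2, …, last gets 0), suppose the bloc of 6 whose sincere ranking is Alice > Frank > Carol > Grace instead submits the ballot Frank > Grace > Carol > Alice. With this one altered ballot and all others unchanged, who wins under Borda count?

Carol

Borda totals with the altered ballot: Carol 86, Alice 21, Grace 67, Frank 42.
The winner is unchanged: still Carol.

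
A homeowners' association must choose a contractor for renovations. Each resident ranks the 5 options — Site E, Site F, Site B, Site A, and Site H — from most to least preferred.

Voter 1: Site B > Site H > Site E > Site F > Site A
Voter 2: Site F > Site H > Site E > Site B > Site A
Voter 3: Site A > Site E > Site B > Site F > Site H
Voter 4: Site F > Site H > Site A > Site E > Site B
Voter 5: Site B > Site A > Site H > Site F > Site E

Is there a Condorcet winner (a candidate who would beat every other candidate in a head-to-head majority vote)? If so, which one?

There is no Condorcet winner

Head-to-head results (5 voters total):
Site E vs Site F: Site F wins 3–2.
Site E vs Site B: Site E wins 3–2.
Site E vs Site A: Site A wins 3–2.
Site E vs Site H: Site H wins 4–1.
Site F vs Site B: Site B wins 3–2.
Site F vs Site A: Site F wins 3–2.
Site F vs Site H: Site F wins 3–2.
Site B vs Site A: Site B wins 3–2.
Site B vs Site H: Site B wins 3–2.
Site A vs Site H: Site H wins 3–2.
No candidate beats all others: Site E beats Site B beats Site F beats Site E, a majority cycle.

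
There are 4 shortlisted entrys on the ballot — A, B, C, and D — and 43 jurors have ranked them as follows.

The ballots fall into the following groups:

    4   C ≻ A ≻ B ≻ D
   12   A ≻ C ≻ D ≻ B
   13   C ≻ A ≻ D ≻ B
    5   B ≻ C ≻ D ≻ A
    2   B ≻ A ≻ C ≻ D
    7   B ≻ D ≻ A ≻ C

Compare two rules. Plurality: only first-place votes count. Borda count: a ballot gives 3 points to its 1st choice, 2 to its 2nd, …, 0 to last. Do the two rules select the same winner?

Yes

Plurality first-place counts: A 12, B 14, C 17, D 0 → C.
Borda totals: A 81, B 46, C 87, D 44 → C.
The two rules agree on C.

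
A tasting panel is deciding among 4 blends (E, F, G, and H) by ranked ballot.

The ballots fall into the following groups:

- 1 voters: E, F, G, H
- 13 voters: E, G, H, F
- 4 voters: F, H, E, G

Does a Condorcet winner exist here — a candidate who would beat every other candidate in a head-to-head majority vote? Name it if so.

E

Head-to-head results (18 voters total):
E vs F: E wins 14–4.
E vs G: E wins 18–0.
E vs H: E wins 14–4.
F vs G: G wins 13–5.
F vs H: H wins 13–5.
G vs H: G wins 14–4.
E beats each rival — F (14–4), G (18–0), H (14–4) — so E is the Condorcet winner.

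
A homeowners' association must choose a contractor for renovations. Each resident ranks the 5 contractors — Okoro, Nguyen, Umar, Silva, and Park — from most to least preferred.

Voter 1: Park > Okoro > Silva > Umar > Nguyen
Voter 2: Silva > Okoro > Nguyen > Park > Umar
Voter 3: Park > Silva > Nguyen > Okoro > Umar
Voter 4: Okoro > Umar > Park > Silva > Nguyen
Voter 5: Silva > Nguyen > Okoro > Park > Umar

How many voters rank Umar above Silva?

1

Ballots ranking Umar above Silva: 1.
Ballots ranking Silva above Umar: 4.
So 1 of 5 voters prefer Umar to Silva.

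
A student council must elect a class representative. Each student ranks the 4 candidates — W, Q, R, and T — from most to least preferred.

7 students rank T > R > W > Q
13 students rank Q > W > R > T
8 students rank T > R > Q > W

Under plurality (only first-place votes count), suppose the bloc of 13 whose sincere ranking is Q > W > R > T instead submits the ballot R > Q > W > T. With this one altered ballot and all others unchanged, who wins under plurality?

T

First-place totals with the altered ballot: W 0, Q 0, R 13, T 15.
The winner is unchanged: still T.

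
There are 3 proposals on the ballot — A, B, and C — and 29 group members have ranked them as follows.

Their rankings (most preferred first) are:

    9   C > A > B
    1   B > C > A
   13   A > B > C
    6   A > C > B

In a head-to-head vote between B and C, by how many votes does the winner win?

Ballots ranking B above C: 1+13 = 14.
Ballots ranking C above B: 9+6 = 15.
C wins 15–14, a margin of 1.

1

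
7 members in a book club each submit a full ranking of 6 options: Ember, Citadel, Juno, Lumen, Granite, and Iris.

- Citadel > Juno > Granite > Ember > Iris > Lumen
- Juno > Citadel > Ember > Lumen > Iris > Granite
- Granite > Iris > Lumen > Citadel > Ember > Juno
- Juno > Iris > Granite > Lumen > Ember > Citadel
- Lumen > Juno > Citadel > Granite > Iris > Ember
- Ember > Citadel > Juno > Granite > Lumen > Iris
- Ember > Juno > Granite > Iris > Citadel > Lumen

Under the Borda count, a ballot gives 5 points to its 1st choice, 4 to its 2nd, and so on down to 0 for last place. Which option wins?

Borda scores:
  Ember: 2 + 3 + 1 + 1 + 0 + 5 + 5 = 17
  Citadel: 5 + 4 + 2 + 0 + 3 + 4 + 1 = 19
  Juno: 4 + 5 + 0 + 5 + 4 + 3 + 4 = 25
  Lumen: 0 + 2 + 3 + 2 + 5 + 1 + 0 = 13
  Granite: 3 + 0 + 5 + 3 + 2 + 2 + 3 = 18
  Iris: 1 + 1 + 4 + 4 + 1 + 0 + 2 = 13
Juno has the highest total.

Juno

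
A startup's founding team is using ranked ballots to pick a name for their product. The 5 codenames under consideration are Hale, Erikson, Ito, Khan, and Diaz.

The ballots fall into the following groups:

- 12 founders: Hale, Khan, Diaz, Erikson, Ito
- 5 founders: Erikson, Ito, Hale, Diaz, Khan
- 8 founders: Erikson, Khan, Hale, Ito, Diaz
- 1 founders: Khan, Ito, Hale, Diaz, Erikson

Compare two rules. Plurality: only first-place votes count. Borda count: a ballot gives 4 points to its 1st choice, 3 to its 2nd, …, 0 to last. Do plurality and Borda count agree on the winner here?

No

Plurality first-place counts: Hale 12, Erikson 13, Ito 0, Khan 1, Diaz 0 → Erikson.
Borda totals: Hale 76, Erikson 64, Ito 26, Khan 64, Diaz 30 → Hale.
The two rules disagree: plurality picks Erikson, Borda picks Hale.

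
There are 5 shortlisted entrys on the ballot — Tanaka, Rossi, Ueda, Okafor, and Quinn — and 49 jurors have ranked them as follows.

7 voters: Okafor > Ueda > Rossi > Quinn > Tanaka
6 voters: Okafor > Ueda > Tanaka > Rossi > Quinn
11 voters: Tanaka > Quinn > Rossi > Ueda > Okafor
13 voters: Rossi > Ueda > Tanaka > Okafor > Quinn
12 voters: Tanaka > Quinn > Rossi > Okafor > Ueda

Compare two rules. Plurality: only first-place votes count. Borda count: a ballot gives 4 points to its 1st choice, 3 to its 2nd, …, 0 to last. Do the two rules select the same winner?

Plurality first-place counts: Tanaka 23, Rossi 13, Ueda 0, Okafor 13, Quinn 0 → Tanaka.
Borda totals: Tanaka 130, Rossi 118, Ueda 89, Okafor 77, Quinn 76 → Tanaka.
The two rules agree on Tanaka.

Yes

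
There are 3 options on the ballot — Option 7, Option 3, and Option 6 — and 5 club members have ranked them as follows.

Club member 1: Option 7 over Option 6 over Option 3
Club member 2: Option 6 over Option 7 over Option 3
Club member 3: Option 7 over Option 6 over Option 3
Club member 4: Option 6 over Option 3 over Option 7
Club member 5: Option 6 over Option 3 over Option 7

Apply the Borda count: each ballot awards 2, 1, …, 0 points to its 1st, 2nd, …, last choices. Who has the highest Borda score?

Option 6

Borda scores:
  Option 7: 2 + 1 + 2 + 0 + 0 = 5
  Option 3: 0 + 0 + 0 + 1 + 1 = 2
  Option 6: 1 + 2 + 1 + 2 + 2 = 8
Option 6 has the highest total.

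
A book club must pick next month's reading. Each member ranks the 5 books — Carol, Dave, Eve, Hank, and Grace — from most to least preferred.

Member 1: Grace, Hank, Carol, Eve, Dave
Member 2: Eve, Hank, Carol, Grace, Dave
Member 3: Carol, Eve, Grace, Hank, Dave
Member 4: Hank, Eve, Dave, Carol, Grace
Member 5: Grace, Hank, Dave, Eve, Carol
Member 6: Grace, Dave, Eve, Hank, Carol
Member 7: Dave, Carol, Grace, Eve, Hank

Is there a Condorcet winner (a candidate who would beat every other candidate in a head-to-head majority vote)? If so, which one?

None — there is no Condorcet winner

Head-to-head results (7 voters total):
Carol vs Dave: Dave wins 4–3.
Carol vs Eve: Eve wins 4–3.
Carol vs Hank: Hank wins 5–2.
Carol vs Grace: Carol wins 4–3.
Dave vs Eve: Eve wins 4–3.
Dave vs Hank: Hank wins 5–2.
Dave vs Grace: Grace wins 5–2.
Eve vs Hank: Eve wins 4–3.
Eve vs Grace: Grace wins 4–3.
Hank vs Grace: Grace wins 5–2.
No candidate beats all others: Carol beats Grace beats Dave beats Carol, a majority cycle.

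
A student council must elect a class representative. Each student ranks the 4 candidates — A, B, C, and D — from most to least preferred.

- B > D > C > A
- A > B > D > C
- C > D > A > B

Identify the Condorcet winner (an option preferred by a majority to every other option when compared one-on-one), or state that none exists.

Head-to-head results (3 voters total):
A vs B: A wins 2–1.
A vs C: C wins 2–1.
A vs D: D wins 2–1.
B vs C: B wins 2–1.
B vs D: B wins 2–1.
C vs D: D wins 2–1.
No candidate beats all others: A beats B beats C beats A, a majority cycle.

No Condorcet winner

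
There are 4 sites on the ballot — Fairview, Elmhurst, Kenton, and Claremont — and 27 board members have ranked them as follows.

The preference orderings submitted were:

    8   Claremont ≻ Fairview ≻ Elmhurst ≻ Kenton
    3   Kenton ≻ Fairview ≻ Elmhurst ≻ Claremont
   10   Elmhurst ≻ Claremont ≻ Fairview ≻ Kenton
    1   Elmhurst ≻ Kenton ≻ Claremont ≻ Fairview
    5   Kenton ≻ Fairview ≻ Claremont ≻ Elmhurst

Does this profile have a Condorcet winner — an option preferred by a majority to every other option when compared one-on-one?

No

Head-to-head results (27 voters total):
Fairview vs Elmhurst: Fairview wins 16–11.
Fairview vs Kenton: Fairview wins 18–9.
Fairview vs Claremont: Claremont wins 19–8.
Elmhurst vs Kenton: Elmhurst wins 19–8.
Elmhurst vs Claremont: Elmhurst wins 14–13.
Kenton vs Claremont: Claremont wins 18–9.
No candidate beats all others: Fairview beats Elmhurst beats Claremont beats Fairview, a majority cycle.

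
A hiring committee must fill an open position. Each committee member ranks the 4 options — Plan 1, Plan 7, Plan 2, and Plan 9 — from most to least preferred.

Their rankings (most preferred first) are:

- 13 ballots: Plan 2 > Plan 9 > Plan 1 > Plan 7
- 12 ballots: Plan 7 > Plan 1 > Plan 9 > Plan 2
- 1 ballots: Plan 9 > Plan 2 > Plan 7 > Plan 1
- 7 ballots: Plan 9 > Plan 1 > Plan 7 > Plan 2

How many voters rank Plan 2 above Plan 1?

Ballots ranking Plan 2 above Plan 1: 13+1 = 14.
Ballots ranking Plan 1 above Plan 2: 12+7 = 19.
So 14 of 33 voters prefer Plan 2 to Plan 1.

14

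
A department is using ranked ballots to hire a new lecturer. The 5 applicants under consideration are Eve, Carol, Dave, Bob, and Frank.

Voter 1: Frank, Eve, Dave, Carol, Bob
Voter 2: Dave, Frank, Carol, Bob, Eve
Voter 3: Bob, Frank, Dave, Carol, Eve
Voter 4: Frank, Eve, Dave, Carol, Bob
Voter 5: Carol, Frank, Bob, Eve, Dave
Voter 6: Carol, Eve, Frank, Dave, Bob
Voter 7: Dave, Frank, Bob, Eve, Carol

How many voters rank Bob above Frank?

Ballots ranking Bob above Frank: 1.
Ballots ranking Frank above Bob: 6.
So 1 of 7 voters prefer Bob to Frank.

1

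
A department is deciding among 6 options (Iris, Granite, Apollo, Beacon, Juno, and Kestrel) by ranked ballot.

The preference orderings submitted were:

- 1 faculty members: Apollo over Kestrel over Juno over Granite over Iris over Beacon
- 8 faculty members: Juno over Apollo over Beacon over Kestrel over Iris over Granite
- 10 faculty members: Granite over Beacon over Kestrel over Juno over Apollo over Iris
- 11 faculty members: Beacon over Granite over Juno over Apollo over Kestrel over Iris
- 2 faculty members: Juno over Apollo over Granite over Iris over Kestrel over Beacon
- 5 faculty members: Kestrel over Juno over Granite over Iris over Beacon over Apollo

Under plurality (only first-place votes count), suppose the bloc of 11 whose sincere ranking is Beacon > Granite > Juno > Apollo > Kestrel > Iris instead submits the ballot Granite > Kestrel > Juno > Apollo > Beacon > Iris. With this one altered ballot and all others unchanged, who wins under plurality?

First-place totals with the altered ballot: Iris 0, Granite 21, Apollo 1, Beacon 0, Juno 10, Kestrel 5.
The switch changes the winner from Beacon to Granite.

Granite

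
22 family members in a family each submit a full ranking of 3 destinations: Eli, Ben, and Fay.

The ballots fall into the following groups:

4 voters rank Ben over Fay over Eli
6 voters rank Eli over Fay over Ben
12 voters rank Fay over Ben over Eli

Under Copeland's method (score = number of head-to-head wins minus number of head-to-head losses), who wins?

Fay

Pairwise results:
  Eli vs Ben: Ben wins 16–6.
  Eli vs Fay: Fay wins 16–6.
  Ben vs Fay: Fay wins 18–4.
Copeland scores (wins − losses):
  Eli: 0 − 2 = -2
  Ben: 1 − 1 = 0
  Fay: 2 − 0 = 2
Fay has the best Copeland score.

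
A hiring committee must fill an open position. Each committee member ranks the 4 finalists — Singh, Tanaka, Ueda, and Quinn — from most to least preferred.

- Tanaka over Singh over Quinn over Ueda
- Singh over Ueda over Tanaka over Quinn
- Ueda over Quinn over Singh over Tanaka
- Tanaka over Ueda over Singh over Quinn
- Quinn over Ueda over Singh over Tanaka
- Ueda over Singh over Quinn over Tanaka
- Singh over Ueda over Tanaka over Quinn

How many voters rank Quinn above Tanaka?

3

Ballots ranking Quinn above Tanaka: 3.
Ballots ranking Tanaka above Quinn: 4.
So 3 of 7 voters prefer Quinn to Tanaka.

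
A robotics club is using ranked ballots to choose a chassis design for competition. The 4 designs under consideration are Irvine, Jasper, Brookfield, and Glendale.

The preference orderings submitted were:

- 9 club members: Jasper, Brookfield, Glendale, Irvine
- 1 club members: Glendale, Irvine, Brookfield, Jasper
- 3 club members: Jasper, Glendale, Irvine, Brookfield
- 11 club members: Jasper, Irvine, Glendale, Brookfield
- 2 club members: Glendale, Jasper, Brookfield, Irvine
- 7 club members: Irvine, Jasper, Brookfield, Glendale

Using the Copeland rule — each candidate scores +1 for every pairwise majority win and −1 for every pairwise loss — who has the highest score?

Pairwise results:
  Irvine vs Jasper: Jasper wins 25–8.
  Irvine vs Brookfield: Irvine wins 22–11.
  Irvine vs Glendale: Irvine wins 18–15.
  Jasper vs Brookfield: Jasper wins 32–1.
  Jasper vs Glendale: Jasper wins 30–3.
  Brookfield vs Glendale: Glendale wins 17–16.
Copeland scores (wins − losses):
  Irvine: 2 − 1 = 1
  Jasper: 3 − 0 = 3
  Brookfield: 0 − 3 = -3
  Glendale: 1 − 2 = -1
Jasper has the best Copeland score.

Jasper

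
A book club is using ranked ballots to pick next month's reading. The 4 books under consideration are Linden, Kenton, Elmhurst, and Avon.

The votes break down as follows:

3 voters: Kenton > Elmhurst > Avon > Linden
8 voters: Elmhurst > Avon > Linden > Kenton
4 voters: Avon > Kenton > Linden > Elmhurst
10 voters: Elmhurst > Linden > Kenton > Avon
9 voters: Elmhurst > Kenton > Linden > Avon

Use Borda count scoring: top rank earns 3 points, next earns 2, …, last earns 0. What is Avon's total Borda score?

31

Borda scores:
  Linden: 3·0 + 8·1 + 4·1 + 10·2 + 9·1 = 41
  Kenton: 3·3 + 8·0 + 4·2 + 10·1 + 9·2 = 45
  Elmhurst: 3·2 + 8·3 + 4·0 + 10·3 + 9·3 = 87
  Avon: 3·1 + 8·2 + 4·3 + 10·0 + 9·0 = 31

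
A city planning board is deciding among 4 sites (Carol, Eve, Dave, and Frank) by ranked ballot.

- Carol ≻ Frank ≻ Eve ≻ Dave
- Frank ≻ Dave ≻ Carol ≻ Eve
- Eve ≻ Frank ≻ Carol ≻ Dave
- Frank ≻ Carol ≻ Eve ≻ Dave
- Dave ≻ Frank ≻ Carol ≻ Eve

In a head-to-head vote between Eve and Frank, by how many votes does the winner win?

3

Ballots ranking Eve above Frank: 1.
Ballots ranking Frank above Eve: 4.
Frank wins 4–1, a margin of 3.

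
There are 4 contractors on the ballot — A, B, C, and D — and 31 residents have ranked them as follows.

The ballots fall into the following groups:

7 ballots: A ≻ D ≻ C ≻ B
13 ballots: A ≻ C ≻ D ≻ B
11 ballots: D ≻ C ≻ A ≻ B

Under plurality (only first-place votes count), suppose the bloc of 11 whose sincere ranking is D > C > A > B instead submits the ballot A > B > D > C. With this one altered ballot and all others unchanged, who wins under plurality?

A

First-place totals with the altered ballot: A 31, B 0, C 0, D 0.
The winner is unchanged: still A.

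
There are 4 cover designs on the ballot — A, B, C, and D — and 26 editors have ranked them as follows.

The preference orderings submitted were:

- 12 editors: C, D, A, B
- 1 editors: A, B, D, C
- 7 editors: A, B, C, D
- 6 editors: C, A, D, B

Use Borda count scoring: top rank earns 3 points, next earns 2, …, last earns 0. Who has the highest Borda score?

C

Borda scores:
  A: 12·1 + 3 + 7·3 + 6·2 = 48
  B: 12·0 + 2 + 7·2 + 6·0 = 16
  C: 12·3 + 0 + 7·1 + 6·3 = 61
  D: 12·2 + 1 + 7·0 + 6·1 = 31
C has the highest total.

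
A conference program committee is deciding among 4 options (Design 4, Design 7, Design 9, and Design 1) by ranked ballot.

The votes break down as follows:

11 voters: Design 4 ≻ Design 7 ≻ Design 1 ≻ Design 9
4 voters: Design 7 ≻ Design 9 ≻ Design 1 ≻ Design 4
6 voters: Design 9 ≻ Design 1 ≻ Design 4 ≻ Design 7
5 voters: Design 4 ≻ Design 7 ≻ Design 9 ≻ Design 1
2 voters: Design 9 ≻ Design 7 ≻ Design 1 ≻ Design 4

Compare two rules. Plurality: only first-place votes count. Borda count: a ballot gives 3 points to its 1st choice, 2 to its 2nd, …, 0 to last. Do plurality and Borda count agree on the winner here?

Plurality first-place counts: Design 4 16, Design 7 4, Design 9 8, Design 1 0 → Design 4.
Borda totals: Design 4 54, Design 7 48, Design 9 37, Design 1 29 → Design 4.
The two rules agree on Design 4.

Yes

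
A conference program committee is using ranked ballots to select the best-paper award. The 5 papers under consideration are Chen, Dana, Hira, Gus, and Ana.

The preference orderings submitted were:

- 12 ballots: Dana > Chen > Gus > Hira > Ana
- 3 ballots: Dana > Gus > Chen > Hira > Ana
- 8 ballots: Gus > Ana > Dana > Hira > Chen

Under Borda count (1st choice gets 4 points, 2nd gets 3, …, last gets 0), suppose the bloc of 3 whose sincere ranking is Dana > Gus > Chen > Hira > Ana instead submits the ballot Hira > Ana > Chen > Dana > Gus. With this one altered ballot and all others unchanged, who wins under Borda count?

Dana

Borda totals with the altered ballot: Chen 42, Dana 67, Hira 32, Gus 56, Ana 33.
The winner is unchanged: still Dana.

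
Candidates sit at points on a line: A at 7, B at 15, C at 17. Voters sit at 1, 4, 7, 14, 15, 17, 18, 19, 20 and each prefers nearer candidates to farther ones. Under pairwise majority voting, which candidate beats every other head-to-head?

B

With single-peaked preferences on a line, the Condorcet winner is the candidate closest to the median voter.
The median voter (position 15) is closest to B at 15.
Check: B vs C — voters closer to B: 5 of 9.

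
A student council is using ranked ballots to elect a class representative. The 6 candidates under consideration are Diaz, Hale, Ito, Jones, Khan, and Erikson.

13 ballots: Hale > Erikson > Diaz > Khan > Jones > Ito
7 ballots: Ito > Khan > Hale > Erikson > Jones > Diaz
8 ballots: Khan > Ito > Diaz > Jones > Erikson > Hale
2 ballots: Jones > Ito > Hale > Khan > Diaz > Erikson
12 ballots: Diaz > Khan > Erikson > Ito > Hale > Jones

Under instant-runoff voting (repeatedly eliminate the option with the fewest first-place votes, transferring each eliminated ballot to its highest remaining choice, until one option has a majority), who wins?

Ito

Round 1: Hale 13, Diaz 12, Khan 8, Ito 7, Jones 2, Erikson 0. Erikson has the fewest and is eliminated.
Round 2: Hale 13, Diaz 12, Khan 8, Ito 7, Jones 2. Jones has the fewest and is eliminated.
Round 3: Hale 13, Diaz 12, Ito 9, Khan 8. Khan has the fewest and is eliminated.
Round 4: Ito 17, Hale 13, Diaz 12. Diaz has the fewest and is eliminated.
Round 5: Ito 29, Hale 13. Ito has a majority.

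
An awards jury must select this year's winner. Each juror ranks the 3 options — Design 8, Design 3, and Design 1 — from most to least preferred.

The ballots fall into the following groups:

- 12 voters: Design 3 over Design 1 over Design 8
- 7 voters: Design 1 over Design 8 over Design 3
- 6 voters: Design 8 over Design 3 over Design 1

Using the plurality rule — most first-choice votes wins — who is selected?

Design 3

First-place vote totals:
  Design 8: 6
  Design 3: 12
  Design 1: 7
Design 3 has the most first-place votes.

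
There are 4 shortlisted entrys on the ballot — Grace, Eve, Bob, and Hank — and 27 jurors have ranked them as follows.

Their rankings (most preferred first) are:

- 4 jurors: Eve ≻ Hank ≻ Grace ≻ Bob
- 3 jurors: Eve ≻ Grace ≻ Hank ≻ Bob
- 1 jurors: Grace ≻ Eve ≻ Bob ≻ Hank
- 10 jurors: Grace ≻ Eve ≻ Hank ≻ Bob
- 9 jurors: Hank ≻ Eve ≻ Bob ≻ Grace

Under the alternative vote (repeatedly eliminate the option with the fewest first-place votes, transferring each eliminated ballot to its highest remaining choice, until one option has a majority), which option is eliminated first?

Round 1: Grace 11, Hank 9, Eve 7, Bob 0. Bob has the fewest and is eliminated.
Round 2: Grace 11, Hank 9, Eve 7. Eve has the fewest and is eliminated.
Round 3: Grace 14, Hank 13. Grace has a majority.

Bob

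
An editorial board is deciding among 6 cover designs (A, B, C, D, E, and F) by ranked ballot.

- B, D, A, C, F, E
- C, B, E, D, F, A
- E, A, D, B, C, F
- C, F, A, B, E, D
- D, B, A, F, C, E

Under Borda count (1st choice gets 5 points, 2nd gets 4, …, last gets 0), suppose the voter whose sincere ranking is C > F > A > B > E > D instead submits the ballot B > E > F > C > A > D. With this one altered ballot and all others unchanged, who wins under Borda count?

B

Borda totals with the altered ballot: A 11, B 20, C 11, D 14, E 12, F 7.
The winner is unchanged: still B.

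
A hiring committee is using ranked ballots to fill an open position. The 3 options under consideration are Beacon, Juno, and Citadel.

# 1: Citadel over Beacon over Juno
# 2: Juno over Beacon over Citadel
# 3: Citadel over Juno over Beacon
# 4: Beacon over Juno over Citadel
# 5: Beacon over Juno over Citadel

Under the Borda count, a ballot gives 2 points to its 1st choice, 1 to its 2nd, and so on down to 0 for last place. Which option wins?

Beacon

Borda scores:
  Beacon: 1 + 1 + 0 + 2 + 2 = 6
  Juno: 0 + 2 + 1 + 1 + 1 = 5
  Citadel: 2 + 0 + 2 + 0 + 0 = 4
Beacon has the highest total.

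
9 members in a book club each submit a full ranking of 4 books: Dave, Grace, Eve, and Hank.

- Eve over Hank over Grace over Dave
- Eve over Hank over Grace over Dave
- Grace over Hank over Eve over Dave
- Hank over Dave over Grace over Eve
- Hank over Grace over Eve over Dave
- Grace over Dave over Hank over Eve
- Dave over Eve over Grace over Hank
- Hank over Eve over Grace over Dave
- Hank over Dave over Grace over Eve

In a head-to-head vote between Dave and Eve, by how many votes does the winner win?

Ballots ranking Dave above Eve: 4.
Ballots ranking Eve above Dave: 5.
Eve wins 5–4, a margin of 1.

1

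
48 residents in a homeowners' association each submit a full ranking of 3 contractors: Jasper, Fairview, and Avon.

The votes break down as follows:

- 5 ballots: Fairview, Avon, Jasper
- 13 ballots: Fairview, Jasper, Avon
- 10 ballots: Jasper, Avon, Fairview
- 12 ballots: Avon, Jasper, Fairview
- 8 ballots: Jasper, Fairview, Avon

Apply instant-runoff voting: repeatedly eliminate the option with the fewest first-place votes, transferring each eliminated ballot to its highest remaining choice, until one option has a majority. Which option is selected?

Jasper

Round 1: Jasper 18, Fairview 18, Avon 12. Avon has the fewest and is eliminated.
Round 2: Jasper 30, Fairview 18. Jasper has a majority.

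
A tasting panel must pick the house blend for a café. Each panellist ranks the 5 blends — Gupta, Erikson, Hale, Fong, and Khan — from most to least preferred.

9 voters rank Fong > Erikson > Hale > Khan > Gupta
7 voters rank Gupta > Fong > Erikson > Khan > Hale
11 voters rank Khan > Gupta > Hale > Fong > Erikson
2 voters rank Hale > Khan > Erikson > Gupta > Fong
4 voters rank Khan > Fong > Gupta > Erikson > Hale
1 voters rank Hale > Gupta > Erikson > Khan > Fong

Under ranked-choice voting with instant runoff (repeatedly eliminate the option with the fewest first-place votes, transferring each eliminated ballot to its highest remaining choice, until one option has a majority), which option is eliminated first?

Erikson

Round 1: Khan 15, Fong 9, Gupta 7, Hale 3, Erikson 0. Erikson has the fewest and is eliminated.
Round 2: Khan 15, Fong 9, Gupta 7, Hale 3. Hale has the fewest and is eliminated.
Round 3: Khan 17, Fong 9, Gupta 8. Gupta has the fewest and is eliminated.
Round 4: Khan 18, Fong 16. Khan has a majority.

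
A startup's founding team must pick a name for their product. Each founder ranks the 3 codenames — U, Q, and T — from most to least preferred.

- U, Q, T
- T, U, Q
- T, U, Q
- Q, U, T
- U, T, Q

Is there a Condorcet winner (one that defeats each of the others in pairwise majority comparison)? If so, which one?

U

Head-to-head results (5 voters total):
U vs Q: U wins 4–1.
U vs T: U wins 3–2.
Q vs T: T wins 3–2.
U beats each rival — Q (4–1), T (3–2) — so U is the Condorcet winner.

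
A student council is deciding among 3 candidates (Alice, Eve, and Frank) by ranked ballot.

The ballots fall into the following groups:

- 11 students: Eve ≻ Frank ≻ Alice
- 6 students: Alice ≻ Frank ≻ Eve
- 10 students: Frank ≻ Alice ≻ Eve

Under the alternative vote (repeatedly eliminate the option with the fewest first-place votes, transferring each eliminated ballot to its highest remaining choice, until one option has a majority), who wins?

Round 1: Eve 11, Frank 10, Alice 6. Alice has the fewest and is eliminated.
Round 2: Frank 16, Eve 11. Frank has a majority.

Frank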